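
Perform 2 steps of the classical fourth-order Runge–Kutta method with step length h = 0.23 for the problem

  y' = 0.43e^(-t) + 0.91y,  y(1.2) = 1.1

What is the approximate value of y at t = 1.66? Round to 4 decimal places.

RK4: k1 = f(t_n, y_n); k2 = f(t_n + h/2, y_n + (h/2)·k1); k3 = f(t_n + h/2, y_n + (h/2)·k2); k4 = f(t_n + h, y_n + h·k3); y_{n+1} = y_n + (h/6)·(k1 + 2k2 + 2k3 + k4).
t=1.200000, y=1.100000:
  k1 = f(1.200000, 1.100000) = 1.130514
  k2 = f(1.315000, 1.230009) = 1.234752
  k3 = f(1.315000, 1.241997) = 1.245661
  k4 = f(1.430000, 1.386502) = 1.364620
  y ← 1.100000 + (0.23/6)·(k1 + 2k2 + 2k3 + k4) = 1.385812
t=1.430000, y=1.385812:
  k1 = f(1.430000, 1.385812) = 1.363992
  k2 = f(1.545000, 1.542671) = 1.495555
  k3 = f(1.545000, 1.557801) = 1.509323
  k4 = f(1.660000, 1.732956) = 1.658750
  y ← 1.385812 + (0.23/6)·(k1 + 2k2 + 2k3 + k4) = 1.732057
y(1.66) ≈ 1.7321

1.7321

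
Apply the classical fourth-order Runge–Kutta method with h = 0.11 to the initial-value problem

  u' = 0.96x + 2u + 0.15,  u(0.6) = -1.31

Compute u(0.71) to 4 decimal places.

-1.5368

RK4: k1 = f(x_n, u_n); k2 = f(x_n + h/2, u_n + (h/2)·k1); k3 = f(x_n + h/2, u_n + (h/2)·k2); k4 = f(x_n + h, u_n + h·k3); u_{n+1} = u_n + (h/6)·(k1 + 2k2 + 2k3 + k4).
x=0.600000, u=-1.310000:
  k1 = f(0.600000, -1.310000) = -1.894000
  k2 = f(0.655000, -1.414170) = -2.049540
  k3 = f(0.655000, -1.422725) = -2.066649
  k4 = f(0.710000, -1.537331) = -2.243063
  u ← -1.310000 + (0.11/6)·(k1 + 2k2 + 2k3 + k4) = -1.536773
u(0.71) ≈ -1.5368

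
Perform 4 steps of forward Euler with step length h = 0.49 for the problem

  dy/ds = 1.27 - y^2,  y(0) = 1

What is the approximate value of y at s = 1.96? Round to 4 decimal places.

1.1269

Euler: y_{n+1} = y_n + h·f(s_n, y_n).
s=0.000000, y=1.000000: f=0.270000 → y ← 1.000000 + 0.49·0.270000 = 1.132300
s=0.490000, y=1.132300: f=-0.012103 → y ← 1.132300 + 0.49·(-0.012103) = 1.126369
s=0.980000, y=1.126369: f=0.001292 → y ← 1.126369 + 0.49·0.001292 = 1.127002
s=1.470000, y=1.127002: f=-0.000135 → y ← 1.127002 + 0.49·(-0.000135) = 1.126937
y(1.96) ≈ 1.1269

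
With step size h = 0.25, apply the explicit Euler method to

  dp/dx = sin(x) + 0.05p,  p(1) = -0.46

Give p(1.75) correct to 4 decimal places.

Euler: p_{n+1} = p_n + h·f(x_n, p_n).
x=1.000000, p=-0.460000: f=0.818471 → p ← -0.460000 + 0.25·0.818471 = -0.255382
x=1.250000, p=-0.255382: f=0.936216 → p ← -0.255382 + 0.25·0.936216 = -0.021328
x=1.500000, p=-0.021328: f=0.996429 → p ← -0.021328 + 0.25·0.996429 = 0.227779
p(1.75) ≈ 0.2278

0.2278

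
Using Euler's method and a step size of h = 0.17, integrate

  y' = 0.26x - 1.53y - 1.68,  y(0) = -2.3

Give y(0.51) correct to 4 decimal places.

-1.5643

Euler: y_{n+1} = y_n + h·f(x_n, y_n).
x=0.000000, y=-2.300000: f=1.839000 → y ← -2.300000 + 0.17·1.839000 = -1.987370
x=0.170000, y=-1.987370: f=1.404876 → y ← -1.987370 + 0.17·1.404876 = -1.748541
x=0.340000, y=-1.748541: f=1.083668 → y ← -1.748541 + 0.17·1.083668 = -1.564318
y(0.51) ≈ -1.5643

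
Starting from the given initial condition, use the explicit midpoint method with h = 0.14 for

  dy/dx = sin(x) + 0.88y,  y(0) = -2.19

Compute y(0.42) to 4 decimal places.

-3.0693

Midpoint: k1 = f(x_n, y_n); k2 = f(x_n + h/2, y_n + (h/2)·k1); y_{n+1} = y_n + h·k2.
x=0.000000, y=-2.190000:
  k1 = f(0.000000, -2.190000) = -1.927200
  k2 = f(0.070000, -2.324904) = -1.975973
  y ← -2.190000 + 0.14·(-1.975973) = -2.466636
x=0.140000, y=-2.466636:
  k1 = f(0.140000, -2.466636) = -2.031097
  k2 = f(0.210000, -2.608813) = -2.087295
  y ← -2.466636 + 0.14·(-2.087295) = -2.758858
x=0.280000, y=-2.758858:
  k1 = f(0.280000, -2.758858) = -2.151439
  k2 = f(0.350000, -2.909458) = -2.217425
  y ← -2.758858 + 0.14·(-2.217425) = -3.069297
y(0.42) ≈ -3.0693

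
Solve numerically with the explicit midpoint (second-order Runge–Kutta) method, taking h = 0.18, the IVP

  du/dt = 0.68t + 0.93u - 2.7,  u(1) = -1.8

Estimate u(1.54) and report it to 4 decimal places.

-4.2622

Midpoint: k1 = f(t_n, u_n); k2 = f(t_n + h/2, u_n + (h/2)·k1); u_{n+1} = u_n + h·k2.
t=1.000000, u=-1.800000:
  k1 = f(1.000000, -1.800000) = -3.694000
  k2 = f(1.090000, -2.132460) = -3.941988
  u ← -1.800000 + 0.18·(-3.941988) = -2.509558
t=1.180000, u=-2.509558:
  k1 = f(1.180000, -2.509558) = -4.231489
  k2 = f(1.270000, -2.890392) = -4.524464
  u ← -2.509558 + 0.18·(-4.524464) = -3.323961
t=1.360000, u=-3.323961:
  k1 = f(1.360000, -3.323961) = -4.866484
  k2 = f(1.450000, -3.761945) = -5.212609
  u ← -3.323961 + 0.18·(-5.212609) = -4.262231
u(1.54) ≈ -4.2622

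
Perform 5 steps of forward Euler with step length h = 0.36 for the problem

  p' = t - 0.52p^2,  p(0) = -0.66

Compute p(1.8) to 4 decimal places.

0.2899

Euler: p_{n+1} = p_n + h·f(t_n, p_n).
t=0.000000, p=-0.660000: f=-0.226512 → p ← -0.660000 + 0.36·(-0.226512) = -0.741544
t=0.360000, p=-0.741544: f=0.074058 → p ← -0.741544 + 0.36·0.074058 = -0.714883
t=0.720000, p=-0.714883: f=0.454250 → p ← -0.714883 + 0.36·0.454250 = -0.551353
t=1.080000, p=-0.551353: f=0.921925 → p ← -0.551353 + 0.36·0.921925 = -0.219460
t=1.440000, p=-0.219460: f=1.414955 → p ← -0.219460 + 0.36·1.414955 = 0.289923
p(1.8) ≈ 0.2899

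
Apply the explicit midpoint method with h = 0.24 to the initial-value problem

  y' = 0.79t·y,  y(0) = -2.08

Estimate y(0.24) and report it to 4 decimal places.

Midpoint: k1 = f(t_n, y_n); k2 = f(t_n + h/2, y_n + (h/2)·k1); y_{n+1} = y_n + h·k2.
t=0.000000, y=-2.080000:
  k1 = f(0.000000, -2.080000) = 0.000000
  k2 = f(0.120000, -2.080000) = -0.197184
  y ← -2.080000 + 0.24·(-0.197184) = -2.127324
y(0.24) ≈ -2.1273

-2.1273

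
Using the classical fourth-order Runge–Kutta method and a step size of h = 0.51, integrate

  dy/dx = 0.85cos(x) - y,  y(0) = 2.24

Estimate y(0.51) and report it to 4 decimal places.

1.6686

RK4: k1 = f(x_n, y_n); k2 = f(x_n + h/2, y_n + (h/2)·k1); k3 = f(x_n + h/2, y_n + (h/2)·k2); k4 = f(x_n + h, y_n + h·k3); y_{n+1} = y_n + (h/6)·(k1 + 2k2 + 2k3 + k4).
x=0.000000, y=2.240000:
  k1 = f(0.000000, 2.240000) = -1.390000
  k2 = f(0.255000, 1.885550) = -1.063036
  k3 = f(0.255000, 1.968926) = -1.146412
  k4 = f(0.510000, 1.655330) = -0.913497
  y ← 2.240000 + (0.51/6)·(k1 + 2k2 + 2k3 + k4) = 1.668597
y(0.51) ≈ 1.6686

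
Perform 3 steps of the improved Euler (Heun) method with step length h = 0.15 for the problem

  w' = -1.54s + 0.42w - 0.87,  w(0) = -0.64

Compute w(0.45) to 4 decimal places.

-1.3687

Heun: k1 = f(s_n, w_n); k2 = f(s_n + h, w_n + h·k1); w_{n+1} = w_n + (h/2)·(k1 + k2).
s=0.000000, w=-0.640000:
  k1 = f(0.000000, -0.640000) = -1.138800
  k2 = f(0.150000, -0.810820) = -1.441544
  w ← -0.640000 + (0.15/2)·(-1.138800 + (-1.441544)) = -0.833526
s=0.150000, w=-0.833526:
  k1 = f(0.150000, -0.833526) = -1.451081
  k2 = f(0.300000, -1.051188) = -1.773499
  w ← -0.833526 + (0.15/2)·(-1.451081 + (-1.773499)) = -1.075369
s=0.300000, w=-1.075369:
  k1 = f(0.300000, -1.075369) = -1.783655
  k2 = f(0.450000, -1.342918) = -2.127025
  w ← -1.075369 + (0.15/2)·(-1.783655 + (-2.127025)) = -1.368670
w(0.45) ≈ -1.3687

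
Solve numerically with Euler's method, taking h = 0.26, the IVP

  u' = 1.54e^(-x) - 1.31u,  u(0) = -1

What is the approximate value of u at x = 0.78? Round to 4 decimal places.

Euler: u_{n+1} = u_n + h·f(x_n, u_n).
x=0.000000, u=-1.000000: f=2.850000 → u ← -1.000000 + 0.26·2.850000 = -0.259000
x=0.260000, u=-0.259000: f=1.526709 → u ← -0.259000 + 0.26·1.526709 = 0.137944
x=0.520000, u=0.137944: f=0.734854 → u ← 0.137944 + 0.26·0.734854 = 0.329007
u(0.78) ≈ 0.3290

0.3290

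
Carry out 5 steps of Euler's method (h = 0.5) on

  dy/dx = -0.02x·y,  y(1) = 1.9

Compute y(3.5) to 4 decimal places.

Euler: y_{n+1} = y_n + h·f(x_n, y_n).
x=1.000000, y=1.900000: f=-0.038000 → y ← 1.900000 + 0.5·(-0.038000) = 1.881000
x=1.500000, y=1.881000: f=-0.056430 → y ← 1.881000 + 0.5·(-0.056430) = 1.852785
x=2.000000, y=1.852785: f=-0.074111 → y ← 1.852785 + 0.5·(-0.074111) = 1.815729
x=2.500000, y=1.815729: f=-0.090786 → y ← 1.815729 + 0.5·(-0.090786) = 1.770336
x=3.000000, y=1.770336: f=-0.106220 → y ← 1.770336 + 0.5·(-0.106220) = 1.717226
y(3.5) ≈ 1.7172

1.7172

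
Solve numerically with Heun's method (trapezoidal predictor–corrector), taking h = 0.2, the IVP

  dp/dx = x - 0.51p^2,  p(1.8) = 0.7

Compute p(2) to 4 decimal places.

1.0030

Heun: k1 = f(x_n, p_n); k2 = f(x_n + h, p_n + h·k1); p_{n+1} = p_n + (h/2)·(k1 + k2).
x=1.800000, p=0.700000:
  k1 = f(1.800000, 0.700000) = 1.550100
  k2 = f(2.000000, 1.010020) = 1.479728
  p ← 0.700000 + (0.2/2)·(1.550100 + 1.479728) = 1.002983
p(2) ≈ 1.0030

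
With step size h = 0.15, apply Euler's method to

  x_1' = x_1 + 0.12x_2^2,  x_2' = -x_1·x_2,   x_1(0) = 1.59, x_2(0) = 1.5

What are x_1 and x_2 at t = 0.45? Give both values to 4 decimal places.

Euler on (x_1,x_2): x_1_{n+1} = x_1_n + h·x_1', x_2_{n+1} = x_2_n + h·x_2'.
0.000000: (1.590000, 1.500000); f=(1.860000, -2.385000) → (1.869000, 1.142250)
0.150000: (1.869000, 1.142250); f=(2.025568, -2.134865) → (2.172835, 0.822020)
0.300000: (2.172835, 0.822020); f=(2.253921, -1.786114) → (2.510923, 0.554103)
(x_1(0.45), x_2(0.45)) ≈ (2.5109, 0.5541)

2.5109, 0.5541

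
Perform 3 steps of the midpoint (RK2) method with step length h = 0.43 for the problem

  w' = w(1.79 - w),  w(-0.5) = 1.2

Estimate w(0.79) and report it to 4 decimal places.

Midpoint: k1 = f(x_n, w_n); k2 = f(x_n + h/2, w_n + (h/2)·k1); w_{n+1} = w_n + h·k2.
x=-0.500000, w=1.200000:
  k1 = f(-0.500000, 1.200000) = 0.708000
  k2 = f(-0.285000, 1.352220) = 0.591975
  w ← 1.200000 + 0.43·0.591975 = 1.454549
x=-0.070000, w=1.454549:
  k1 = f(-0.070000, 1.454549) = 0.487930
  k2 = f(0.145000, 1.559454) = 0.359526
  w ← 1.454549 + 0.43·0.359526 = 1.609145
x=0.360000, w=1.609145:
  k1 = f(0.360000, 1.609145) = 0.291022
  k2 = f(0.575000, 1.671715) = 0.197739
  w ← 1.609145 + 0.43·0.197739 = 1.694173
w(0.79) ≈ 1.6942

1.6942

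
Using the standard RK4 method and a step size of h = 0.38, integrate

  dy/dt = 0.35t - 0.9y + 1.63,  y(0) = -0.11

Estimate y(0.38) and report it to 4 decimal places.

0.4690

RK4: k1 = f(t_n, y_n); k2 = f(t_n + h/2, y_n + (h/2)·k1); k3 = f(t_n + h/2, y_n + (h/2)·k2); k4 = f(t_n + h, y_n + h·k3); y_{n+1} = y_n + (h/6)·(k1 + 2k2 + 2k3 + k4).
t=0.000000, y=-0.110000:
  k1 = f(0.000000, -0.110000) = 1.729000
  k2 = f(0.190000, 0.218510) = 1.499841
  k3 = f(0.190000, 0.174970) = 1.539027
  k4 = f(0.380000, 0.474830) = 1.335653
  y ← -0.110000 + (0.38/6)·(k1 + 2k2 + 2k3 + k4) = 0.469018
y(0.38) ≈ 0.4690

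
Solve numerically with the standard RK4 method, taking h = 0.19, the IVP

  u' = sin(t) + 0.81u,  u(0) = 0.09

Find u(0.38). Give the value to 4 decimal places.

RK4: k1 = f(t_n, u_n); k2 = f(t_n + h/2, u_n + (h/2)·k1); k3 = f(t_n + h/2, u_n + (h/2)·k2); k4 = f(t_n + h, u_n + h·k3); u_{n+1} = u_n + (h/6)·(k1 + 2k2 + 2k3 + k4).
t=0.000000, u=0.090000:
  k1 = f(0.000000, 0.090000) = 0.072900
  k2 = f(0.095000, 0.096925) = 0.173367
  k3 = f(0.095000, 0.106470) = 0.181098
  k4 = f(0.190000, 0.124409) = 0.289630
  u ← 0.090000 + (0.19/6)·(k1 + 2k2 + 2k3 + k4) = 0.123930
t=0.190000, u=0.123930:
  k1 = f(0.190000, 0.123930) = 0.289242
  k2 = f(0.285000, 0.151408) = 0.403798
  k3 = f(0.285000, 0.162290) = 0.412613
  k4 = f(0.380000, 0.202326) = 0.534804
  u ← 0.123930 + (0.19/6)·(k1 + 2k2 + 2k3 + k4) = 0.201730
u(0.38) ≈ 0.2017

0.2017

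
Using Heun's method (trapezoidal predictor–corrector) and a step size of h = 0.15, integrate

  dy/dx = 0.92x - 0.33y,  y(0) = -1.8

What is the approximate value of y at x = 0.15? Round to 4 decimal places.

-1.7028

Heun: k1 = f(x_n, y_n); k2 = f(x_n + h, y_n + h·k1); y_{n+1} = y_n + (h/2)·(k1 + k2).
x=0.000000, y=-1.800000:
  k1 = f(0.000000, -1.800000) = 0.594000
  k2 = f(0.150000, -1.710900) = 0.702597
  y ← -1.800000 + (0.15/2)·(0.594000 + 0.702597) = -1.702755
y(0.15) ≈ -1.7028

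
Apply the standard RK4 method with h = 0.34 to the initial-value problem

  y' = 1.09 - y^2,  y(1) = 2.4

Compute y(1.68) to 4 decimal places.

RK4: k1 = f(t_n, y_n); k2 = f(t_n + h/2, y_n + (h/2)·k1); k3 = f(t_n + h/2, y_n + (h/2)·k2); k4 = f(t_n + h, y_n + h·k3); y_{n+1} = y_n + (h/6)·(k1 + 2k2 + 2k3 + k4).
t=1.000000, y=2.400000:
  k1 = f(1.000000, 2.400000) = -4.670000
  k2 = f(1.170000, 1.606100) = -1.489557
  k3 = f(1.170000, 2.146775) = -3.518644
  k4 = f(1.340000, 1.203661) = -0.358800
  y ← 2.400000 + (0.34/6)·(k1 + 2k2 + 2k3 + k4) = 1.547439
t=1.340000, y=1.547439:
  k1 = f(1.340000, 1.547439) = -1.304566
  k2 = f(1.510000, 1.325662) = -0.667381
  k3 = f(1.510000, 1.433984) = -0.966310
  k4 = f(1.680000, 1.218893) = -0.395701
  y ← 1.547439 + (0.34/6)·(k1 + 2k2 + 2k3 + k4) = 1.265939
y(1.68) ≈ 1.2659

1.2659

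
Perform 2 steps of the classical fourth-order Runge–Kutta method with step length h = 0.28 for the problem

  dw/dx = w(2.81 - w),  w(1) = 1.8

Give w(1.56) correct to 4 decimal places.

RK4: k1 = f(x_n, w_n); k2 = f(x_n + h/2, w_n + (h/2)·k1); k3 = f(x_n + h/2, w_n + (h/2)·k2); k4 = f(x_n + h, w_n + h·k3); w_{n+1} = w_n + (h/6)·(k1 + 2k2 + 2k3 + k4).
x=1.000000, w=1.800000:
  k1 = f(1.000000, 1.800000) = 1.818000
  k2 = f(1.140000, 2.054520) = 1.552149
  k3 = f(1.140000, 2.017301) = 1.599113
  k4 = f(1.280000, 2.247752) = 1.263795
  w ← 1.800000 + (0.28/6)·(k1 + 2k2 + 2k3 + k4) = 2.237935
x=1.280000, w=2.237935:
  k1 = f(1.280000, 2.237935) = 1.280245
  k2 = f(1.420000, 2.417169) = 0.949539
  k3 = f(1.420000, 2.370870) = 1.041120
  k4 = f(1.560000, 2.529448) = 0.709641
  w ← 2.237935 + (0.28/6)·(k1 + 2k2 + 2k3 + k4) = 2.516591
w(1.56) ≈ 2.5166

2.5166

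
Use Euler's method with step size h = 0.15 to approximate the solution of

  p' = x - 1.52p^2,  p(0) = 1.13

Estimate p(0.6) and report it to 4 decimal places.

0.6098

Euler: p_{n+1} = p_n + h·f(x_n, p_n).
x=0.000000, p=1.130000: f=-1.940888 → p ← 1.130000 + 0.15·(-1.940888) = 0.838867
x=0.150000, p=0.838867: f=-0.919620 → p ← 0.838867 + 0.15·(-0.919620) = 0.700924
x=0.300000, p=0.700924: f=-0.446767 → p ← 0.700924 + 0.15·(-0.446767) = 0.633909
x=0.450000, p=0.633909: f=-0.160797 → p ← 0.633909 + 0.15·(-0.160797) = 0.609789
p(0.6) ≈ 0.6098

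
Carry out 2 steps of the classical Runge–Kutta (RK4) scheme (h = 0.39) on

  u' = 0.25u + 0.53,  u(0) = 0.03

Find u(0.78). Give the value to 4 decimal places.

0.4929

RK4: k1 = f(t_n, u_n); k2 = f(t_n + h/2, u_n + (h/2)·k1); k3 = f(t_n + h/2, u_n + (h/2)·k2); k4 = f(t_n + h, u_n + h·k3); u_{n+1} = u_n + (h/6)·(k1 + 2k2 + 2k3 + k4).
t=0.000000, u=0.030000:
  k1 = f(0.000000, 0.030000) = 0.537500
  k2 = f(0.195000, 0.134813) = 0.563703
  k3 = f(0.195000, 0.139922) = 0.564981
  k4 = f(0.390000, 0.250342) = 0.592586
  u ← 0.030000 + (0.39/6)·(k1 + 2k2 + 2k3 + k4) = 0.250184
t=0.390000, u=0.250184:
  k1 = f(0.390000, 0.250184) = 0.592546
  k2 = f(0.585000, 0.365731) = 0.621433
  k3 = f(0.585000, 0.371364) = 0.622841
  k4 = f(0.780000, 0.493092) = 0.653273
  u ← 0.250184 + (0.39/6)·(k1 + 2k2 + 2k3 + k4) = 0.492918
u(0.78) ≈ 0.4929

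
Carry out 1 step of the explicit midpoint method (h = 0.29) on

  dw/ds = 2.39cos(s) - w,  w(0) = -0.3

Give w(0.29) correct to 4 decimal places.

0.3597

Midpoint: k1 = f(s_n, w_n); k2 = f(s_n + h/2, w_n + (h/2)·k1); w_{n+1} = w_n + h·k2.
s=0.000000, w=-0.300000:
  k1 = f(0.000000, -0.300000) = 2.690000
  k2 = f(0.145000, 0.090050) = 2.274869
  w ← -0.300000 + 0.29·2.274869 = 0.359712
w(0.29) ≈ 0.3597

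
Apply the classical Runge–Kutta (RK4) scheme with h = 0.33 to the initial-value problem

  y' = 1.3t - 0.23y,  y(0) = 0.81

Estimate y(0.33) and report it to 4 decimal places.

0.8198

RK4: k1 = f(t_n, y_n); k2 = f(t_n + h/2, y_n + (h/2)·k1); k3 = f(t_n + h/2, y_n + (h/2)·k2); k4 = f(t_n + h, y_n + h·k3); y_{n+1} = y_n + (h/6)·(k1 + 2k2 + 2k3 + k4).
t=0.000000, y=0.810000:
  k1 = f(0.000000, 0.810000) = -0.186300
  k2 = f(0.165000, 0.779261) = 0.035270
  k3 = f(0.165000, 0.815820) = 0.026862
  k4 = f(0.330000, 0.818864) = 0.240661
  y ← 0.810000 + (0.33/6)·(k1 + 2k2 + 2k3 + k4) = 0.819824
y(0.33) ≈ 0.8198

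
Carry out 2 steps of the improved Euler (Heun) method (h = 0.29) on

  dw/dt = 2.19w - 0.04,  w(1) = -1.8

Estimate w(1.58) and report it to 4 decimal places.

Heun: k1 = f(t_n, w_n); k2 = f(t_n + h, w_n + h·k1); w_{n+1} = w_n + (h/2)·(k1 + k2).
t=1.000000, w=-1.800000:
  k1 = f(1.000000, -1.800000) = -3.982000
  k2 = f(1.290000, -2.954780) = -6.510968
  w ← -1.800000 + (0.29/2)·(-3.982000 + (-6.510968)) = -3.321480
t=1.290000, w=-3.321480:
  k1 = f(1.290000, -3.321480) = -7.314042
  k2 = f(1.580000, -5.442553) = -11.959190
  w ← -3.321480 + (0.29/2)·(-7.314042 + (-11.959190)) = -6.116099
w(1.58) ≈ -6.1161

-6.1161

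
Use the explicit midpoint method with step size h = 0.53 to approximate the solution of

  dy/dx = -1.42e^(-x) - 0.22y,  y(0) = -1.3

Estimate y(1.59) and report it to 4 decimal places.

Midpoint: k1 = f(x_n, y_n); k2 = f(x_n + h/2, y_n + (h/2)·k1); y_{n+1} = y_n + h·k2.
x=0.000000, y=-1.300000:
  k1 = f(0.000000, -1.300000) = -1.134000
  k2 = f(0.265000, -1.600510) = -0.737320
  y ← -1.300000 + 0.53·(-0.737320) = -1.690780
x=0.530000, y=-1.690780:
  k1 = f(0.530000, -1.690780) = -0.463848
  k2 = f(0.795000, -1.813699) = -0.242232
  y ← -1.690780 + 0.53·(-0.242232) = -1.819162
x=1.060000, y=-1.819162:
  k1 = f(1.060000, -1.819162) = -0.091752
  k2 = f(1.325000, -1.843477) = 0.028125
  y ← -1.819162 + 0.53·0.028125 = -1.804256
y(1.59) ≈ -1.8043

-1.8043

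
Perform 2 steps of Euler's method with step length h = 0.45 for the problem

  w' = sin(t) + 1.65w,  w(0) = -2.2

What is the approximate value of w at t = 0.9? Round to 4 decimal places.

Euler: w_{n+1} = w_n + h·f(t_n, w_n).
t=0.000000, w=-2.200000: f=-3.630000 → w ← -2.200000 + 0.45·(-3.630000) = -3.833500
t=0.450000, w=-3.833500: f=-5.890309 → w ← -3.833500 + 0.45·(-5.890309) = -6.484139
w(0.9) ≈ -6.4841

-6.4841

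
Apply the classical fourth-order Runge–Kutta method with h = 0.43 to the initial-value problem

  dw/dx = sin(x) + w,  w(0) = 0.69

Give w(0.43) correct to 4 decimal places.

RK4: k1 = f(x_n, w_n); k2 = f(x_n + h/2, w_n + (h/2)·k1); k3 = f(x_n + h/2, w_n + (h/2)·k2); k4 = f(x_n + h, w_n + h·k3); w_{n+1} = w_n + (h/6)·(k1 + 2k2 + 2k3 + k4).
x=0.000000, w=0.690000:
  k1 = f(0.000000, 0.690000) = 0.690000
  k2 = f(0.215000, 0.838350) = 1.051697
  k3 = f(0.215000, 0.916115) = 1.129462
  k4 = f(0.430000, 1.175669) = 1.592540
  w ← 0.690000 + (0.43/6)·(k1 + 2k2 + 2k3 + k4) = 1.166215
w(0.43) ≈ 1.1662

1.1662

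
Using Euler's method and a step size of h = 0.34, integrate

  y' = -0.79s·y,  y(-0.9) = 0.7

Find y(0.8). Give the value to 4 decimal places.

0.8983

Euler: y_{n+1} = y_n + h·f(s_n, y_n).
s=-0.900000, y=0.700000: f=0.497700 → y ← 0.700000 + 0.34·0.497700 = 0.869218
s=-0.560000, y=0.869218: f=0.384542 → y ← 0.869218 + 0.34·0.384542 = 0.999962
s=-0.220000, y=0.999962: f=0.173793 → y ← 0.999962 + 0.34·0.173793 = 1.059052
s=0.120000, y=1.059052: f=-0.100398 → y ← 1.059052 + 0.34·(-0.100398) = 1.024917
s=0.460000, y=1.024917: f=-0.372455 → y ← 1.024917 + 0.34·(-0.372455) = 0.898282
y(0.8) ≈ 0.8983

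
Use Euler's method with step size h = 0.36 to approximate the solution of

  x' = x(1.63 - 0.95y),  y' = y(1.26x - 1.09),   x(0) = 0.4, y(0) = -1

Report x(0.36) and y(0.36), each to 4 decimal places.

Euler on (x,y): x_{n+1} = x_n + h·x', y_{n+1} = y_n + h·y'.
0.000000: (0.400000, -1.000000); f=(1.032000, 0.586000) → (0.771520, -0.789040)
(x(0.36), y(0.36)) ≈ (0.7715, -0.7890)

0.7715, -0.7890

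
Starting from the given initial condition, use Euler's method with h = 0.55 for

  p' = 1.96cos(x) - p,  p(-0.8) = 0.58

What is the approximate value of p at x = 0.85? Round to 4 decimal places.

1.7048

Euler: p_{n+1} = p_n + h·f(x_n, p_n).
x=-0.800000, p=0.580000: f=0.785545 → p ← 0.580000 + 0.55·0.785545 = 1.012050
x=-0.250000, p=1.012050: f=0.887019 → p ← 1.012050 + 0.55·0.887019 = 1.499910
x=0.300000, p=1.499910: f=0.372550 → p ← 1.499910 + 0.55·0.372550 = 1.704812
p(0.85) ≈ 1.7048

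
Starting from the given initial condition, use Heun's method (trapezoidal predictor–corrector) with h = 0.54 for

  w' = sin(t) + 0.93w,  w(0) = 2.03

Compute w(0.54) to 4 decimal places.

3.4443

Heun: k1 = f(t_n, w_n); k2 = f(t_n + h, w_n + h·k1); w_{n+1} = w_n + (h/2)·(k1 + k2).
t=0.000000, w=2.030000:
  k1 = f(0.000000, 2.030000) = 1.887900
  k2 = f(0.540000, 3.049466) = 3.350139
  w ← 2.030000 + (0.54/2)·(1.887900 + 3.350139) = 3.444271
w(0.54) ≈ 3.4443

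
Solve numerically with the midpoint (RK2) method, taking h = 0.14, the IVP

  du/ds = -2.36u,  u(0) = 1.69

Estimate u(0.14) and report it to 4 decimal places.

Midpoint: k1 = f(s_n, u_n); k2 = f(s_n + h/2, u_n + (h/2)·k1); u_{n+1} = u_n + h·k2.
s=0.000000, u=1.690000:
  k1 = f(0.000000, 1.690000) = -3.988400
  k2 = f(0.070000, 1.410812) = -3.329516
  u ← 1.690000 + 0.14·(-3.329516) = 1.223868
u(0.14) ≈ 1.2239

1.2239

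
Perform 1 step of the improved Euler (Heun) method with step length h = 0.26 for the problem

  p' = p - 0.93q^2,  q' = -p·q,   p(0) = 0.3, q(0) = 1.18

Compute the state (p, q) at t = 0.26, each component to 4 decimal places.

0.0329, 1.1281

Heun on (p,q): k1 = f(t_n, state_n); k2 = f(t_n + h, state_n + h·k1); state_{n+1} = state_n + (h/2)·(k1 + k2).
0.000000: (0.300000, 1.180000)
  k1 = (-0.994932, -0.354000)
  predictor → (0.041318, 1.087960)
  k2 = (-1.059483, -0.044952)
  → (0.032926, 1.128136)
(p(0.26), q(0.26)) ≈ (0.0329, 1.1281)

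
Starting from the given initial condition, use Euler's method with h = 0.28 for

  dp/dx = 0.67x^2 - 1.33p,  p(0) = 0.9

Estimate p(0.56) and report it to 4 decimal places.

0.3692

Euler: p_{n+1} = p_n + h·f(x_n, p_n).
x=0.000000, p=0.900000: f=-1.197000 → p ← 0.900000 + 0.28·(-1.197000) = 0.564840
x=0.280000, p=0.564840: f=-0.698709 → p ← 0.564840 + 0.28·(-0.698709) = 0.369201
p(0.56) ≈ 0.3692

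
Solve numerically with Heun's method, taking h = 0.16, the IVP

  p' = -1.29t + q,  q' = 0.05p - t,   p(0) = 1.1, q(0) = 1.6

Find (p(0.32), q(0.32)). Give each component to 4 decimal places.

Heun on (p,q): k1 = f(t_n, state_n); k2 = f(t_n + h, state_n + h·k1); state_{n+1} = state_n + (h/2)·(k1 + k2).
0.000000: (1.100000, 1.600000)
  k1 = (1.600000, 0.055000)
  predictor → (1.356000, 1.608800)
  k2 = (1.402400, -0.092200)
  → (1.340192, 1.597024)
0.160000: (1.340192, 1.597024)
  k1 = (1.390624, -0.092990)
  predictor → (1.562692, 1.582146)
  k2 = (1.169346, -0.241865)
  → (1.544990, 1.570236)
(p(0.32), q(0.32)) ≈ (1.5450, 1.5702)

1.5450, 1.5702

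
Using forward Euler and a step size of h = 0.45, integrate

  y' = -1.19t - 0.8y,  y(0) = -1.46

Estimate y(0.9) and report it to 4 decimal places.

-0.8390

Euler: y_{n+1} = y_n + h·f(t_n, y_n).
t=0.000000, y=-1.460000: f=1.168000 → y ← -1.460000 + 0.45·1.168000 = -0.934400
t=0.450000, y=-0.934400: f=0.212020 → y ← -0.934400 + 0.45·0.212020 = -0.838991
y(0.9) ≈ -0.8390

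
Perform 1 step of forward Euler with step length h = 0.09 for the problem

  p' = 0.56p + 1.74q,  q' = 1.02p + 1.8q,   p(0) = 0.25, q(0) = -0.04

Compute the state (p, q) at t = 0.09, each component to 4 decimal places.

Euler on (p,q): p_{n+1} = p_n + h·p', q_{n+1} = q_n + h·q'.
0.000000: (0.250000, -0.040000); f=(0.070400, 0.183000) → (0.256336, -0.023530)
(p(0.09), q(0.09)) ≈ (0.2563, -0.0235)

0.2563, -0.0235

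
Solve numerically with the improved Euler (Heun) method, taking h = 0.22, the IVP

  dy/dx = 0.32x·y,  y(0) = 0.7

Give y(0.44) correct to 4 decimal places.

0.7220

Heun: k1 = f(x_n, y_n); k2 = f(x_n + h, y_n + h·k1); y_{n+1} = y_n + (h/2)·(k1 + k2).
x=0.000000, y=0.700000:
  k1 = f(0.000000, 0.700000) = 0.000000
  k2 = f(0.220000, 0.700000) = 0.049280
  y ← 0.700000 + (0.22/2)·(0.000000 + 0.049280) = 0.705421
x=0.220000, y=0.705421:
  k1 = f(0.220000, 0.705421) = 0.049662
  k2 = f(0.440000, 0.716346) = 0.100862
  y ← 0.705421 + (0.22/2)·(0.049662 + 0.100862) = 0.721978
y(0.44) ≈ 0.7220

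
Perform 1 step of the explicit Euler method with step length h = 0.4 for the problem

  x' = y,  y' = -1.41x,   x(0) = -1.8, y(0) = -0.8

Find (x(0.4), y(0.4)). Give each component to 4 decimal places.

Euler on (x,y): x_{n+1} = x_n + h·x', y_{n+1} = y_n + h·y'.
0.000000: (-1.800000, -0.800000); f=(-0.800000, 2.538000) → (-2.120000, 0.215200)
(x(0.4), y(0.4)) ≈ (-2.1200, 0.2152)

-2.1200, 0.2152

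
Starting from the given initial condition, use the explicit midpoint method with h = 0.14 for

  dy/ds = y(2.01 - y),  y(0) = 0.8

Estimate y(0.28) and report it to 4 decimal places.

1.0802

Midpoint: k1 = f(s_n, y_n); k2 = f(s_n + h/2, y_n + (h/2)·k1); y_{n+1} = y_n + h·k2.
s=0.000000, y=0.800000:
  k1 = f(0.000000, 0.800000) = 0.968000
  k2 = f(0.070000, 0.867760) = 0.991190
  y ← 0.800000 + 0.14·0.991190 = 0.938767
s=0.140000, y=0.938767:
  k1 = f(0.140000, 0.938767) = 1.005638
  k2 = f(0.210000, 1.009161) = 1.010008
  y ← 0.938767 + 0.14·1.010008 = 1.080168
y(0.28) ≈ 1.0802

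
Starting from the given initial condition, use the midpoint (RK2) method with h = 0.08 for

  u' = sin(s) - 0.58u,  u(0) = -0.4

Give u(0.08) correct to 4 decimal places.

Midpoint: k1 = f(s_n, u_n); k2 = f(s_n + h/2, u_n + (h/2)·k1); u_{n+1} = u_n + h·k2.
s=0.000000, u=-0.400000:
  k1 = f(0.000000, -0.400000) = 0.232000
  k2 = f(0.040000, -0.390720) = 0.266607
  u ← -0.400000 + 0.08·0.266607 = -0.378671
u(0.08) ≈ -0.3787

-0.3787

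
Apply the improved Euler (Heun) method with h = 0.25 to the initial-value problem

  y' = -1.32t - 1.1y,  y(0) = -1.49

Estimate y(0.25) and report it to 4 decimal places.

-1.1778

Heun: k1 = f(t_n, y_n); k2 = f(t_n + h, y_n + h·k1); y_{n+1} = y_n + (h/2)·(k1 + k2).
t=0.000000, y=-1.490000:
  k1 = f(0.000000, -1.490000) = 1.639000
  k2 = f(0.250000, -1.080250) = 0.858275
  y ← -1.490000 + (0.25/2)·(1.639000 + 0.858275) = -1.177841
y(0.25) ≈ -1.1778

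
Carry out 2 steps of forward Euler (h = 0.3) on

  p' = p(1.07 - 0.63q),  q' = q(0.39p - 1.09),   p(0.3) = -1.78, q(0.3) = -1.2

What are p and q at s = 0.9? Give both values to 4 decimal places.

Euler on (p,q): p_{n+1} = p_n + h·p', q_{n+1} = q_n + h·q'.
0.300000: (-1.780000, -1.200000); f=(-3.250280, 2.141040) → (-2.755084, -0.557688)
0.600000: (-2.755084, -0.557688); f=(-3.915921, 1.207106) → (-3.929860, -0.195556)
(p(0.9), q(0.9)) ≈ (-3.9299, -0.1956)

-3.9299, -0.1956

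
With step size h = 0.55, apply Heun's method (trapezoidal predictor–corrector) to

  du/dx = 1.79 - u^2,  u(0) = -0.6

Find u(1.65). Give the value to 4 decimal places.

Heun: k1 = f(x_n, u_n); k2 = f(x_n + h, u_n + h·k1); u_{n+1} = u_n + (h/2)·(k1 + k2).
x=0.000000, u=-0.600000:
  k1 = f(0.000000, -0.600000) = 1.430000
  k2 = f(0.550000, 0.186500) = 1.755218
  u ← -0.600000 + (0.55/2)·(1.430000 + 1.755218) = 0.275935
x=0.550000, u=0.275935:
  k1 = f(0.550000, 0.275935) = 1.713860
  k2 = f(1.100000, 1.218558) = 0.305117
  u ← 0.275935 + (0.55/2)·(1.713860 + 0.305117) = 0.831153
x=1.100000, u=0.831153:
  k1 = f(1.100000, 0.831153) = 1.099184
  k2 = f(1.650000, 1.435705) = -0.271248
  u ← 0.831153 + (0.55/2)·(1.099184 + (-0.271248)) = 1.058836
u(1.65) ≈ 1.0588

1.0588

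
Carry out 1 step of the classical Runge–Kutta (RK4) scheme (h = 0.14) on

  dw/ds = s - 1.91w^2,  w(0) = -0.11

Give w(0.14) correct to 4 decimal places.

RK4: k1 = f(s_n, w_n); k2 = f(s_n + h/2, w_n + (h/2)·k1); k3 = f(s_n + h/2, w_n + (h/2)·k2); k4 = f(s_n + h, w_n + h·k3); w_{n+1} = w_n + (h/6)·(k1 + 2k2 + 2k3 + k4).
s=0.000000, w=-0.110000:
  k1 = f(0.000000, -0.110000) = -0.023111
  k2 = f(0.070000, -0.111618) = 0.046204
  k3 = f(0.070000, -0.106766) = 0.048228
  k4 = f(0.140000, -0.103248) = 0.119639
  w ← -0.110000 + (0.14/6)·(k1 + 2k2 + 2k3 + k4) = -0.103341
w(0.14) ≈ -0.1033

-0.1033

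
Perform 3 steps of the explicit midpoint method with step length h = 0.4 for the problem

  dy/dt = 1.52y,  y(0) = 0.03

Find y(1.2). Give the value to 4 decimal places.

0.1729

Midpoint: k1 = f(t_n, y_n); k2 = f(t_n + h/2, y_n + (h/2)·k1); y_{n+1} = y_n + h·k2.
t=0.000000, y=0.030000:
  k1 = f(0.000000, 0.030000) = 0.045600
  k2 = f(0.200000, 0.039120) = 0.059462
  y ← 0.030000 + 0.4·0.059462 = 0.053785
t=0.400000, y=0.053785:
  k1 = f(0.400000, 0.053785) = 0.081753
  k2 = f(0.600000, 0.070136) = 0.106606
  y ← 0.053785 + 0.4·0.106606 = 0.096427
t=0.800000, y=0.096427:
  k1 = f(0.800000, 0.096427) = 0.146570
  k2 = f(1.000000, 0.125741) = 0.191127
  y ← 0.096427 + 0.4·0.191127 = 0.172878
y(1.2) ≈ 0.1729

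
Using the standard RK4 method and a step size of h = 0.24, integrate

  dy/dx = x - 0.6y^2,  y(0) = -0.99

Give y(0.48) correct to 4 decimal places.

RK4: k1 = f(x_n, y_n); k2 = f(x_n + h/2, y_n + (h/2)·k1); k3 = f(x_n + h/2, y_n + (h/2)·k2); k4 = f(x_n + h, y_n + h·k3); y_{n+1} = y_n + (h/6)·(k1 + 2k2 + 2k3 + k4).
x=0.000000, y=-0.990000:
  k1 = f(0.000000, -0.990000) = -0.588060
  k2 = f(0.120000, -1.060567) = -0.554882
  k3 = f(0.120000, -1.056586) = -0.549824
  k4 = f(0.240000, -1.121958) = -0.515274
  y ← -0.990000 + (0.24/6)·(k1 + 2k2 + 2k3 + k4) = -1.122510
x=0.240000, y=-1.122510:
  k1 = f(0.240000, -1.122510) = -0.516017
  k2 = f(0.360000, -1.184432) = -0.481727
  k3 = f(0.360000, -1.180317) = -0.475889
  k4 = f(0.480000, -1.236723) = -0.437691
  y ← -1.122510 + (0.24/6)·(k1 + 2k2 + 2k3 + k4) = -1.237267
y(0.48) ≈ -1.2373

-1.2373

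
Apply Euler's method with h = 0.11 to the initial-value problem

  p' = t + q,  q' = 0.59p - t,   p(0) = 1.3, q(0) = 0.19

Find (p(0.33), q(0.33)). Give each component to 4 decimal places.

Euler on (p,q): p_{n+1} = p_n + h·p', q_{n+1} = q_n + h·q'.
0.000000: (1.300000, 0.190000); f=(0.190000, 0.767000) → (1.320900, 0.274370)
0.110000: (1.320900, 0.274370); f=(0.384370, 0.669331) → (1.363181, 0.347996)
0.220000: (1.363181, 0.347996); f=(0.567996, 0.584277) → (1.425660, 0.412267)
(p(0.33), q(0.33)) ≈ (1.4257, 0.4123)

1.4257, 0.4123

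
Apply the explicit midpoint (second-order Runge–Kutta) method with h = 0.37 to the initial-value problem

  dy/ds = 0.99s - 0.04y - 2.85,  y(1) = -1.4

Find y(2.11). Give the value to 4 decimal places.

Midpoint: k1 = f(s_n, y_n); k2 = f(s_n + h/2, y_n + (h/2)·k1); y_{n+1} = y_n + h·k2.
s=1.000000, y=-1.400000:
  k1 = f(1.000000, -1.400000) = -1.804000
  k2 = f(1.185000, -1.733740) = -1.607500
  y ← -1.400000 + 0.37·(-1.607500) = -1.994775
s=1.370000, y=-1.994775:
  k1 = f(1.370000, -1.994775) = -1.413909
  k2 = f(1.555000, -2.256348) = -1.220296
  y ← -1.994775 + 0.37·(-1.220296) = -2.446285
s=1.740000, y=-2.446285:
  k1 = f(1.740000, -2.446285) = -1.029549
  k2 = f(1.925000, -2.636751) = -0.838780
  y ← -2.446285 + 0.37·(-0.838780) = -2.756633
y(2.11) ≈ -2.7566

-2.7566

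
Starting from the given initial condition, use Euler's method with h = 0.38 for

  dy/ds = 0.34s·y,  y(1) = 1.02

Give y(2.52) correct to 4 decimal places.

2.1263

Euler: y_{n+1} = y_n + h·f(s_n, y_n).
s=1.000000, y=1.020000: f=0.346800 → y ← 1.020000 + 0.38·0.346800 = 1.151784
s=1.380000, y=1.151784: f=0.540417 → y ← 1.151784 + 0.38·0.540417 = 1.357142
s=1.760000, y=1.357142: f=0.812114 → y ← 1.357142 + 0.38·0.812114 = 1.665746
s=2.140000, y=1.665746: f=1.211997 → y ← 1.665746 + 0.38·1.211997 = 2.126305
y(2.52) ≈ 2.1263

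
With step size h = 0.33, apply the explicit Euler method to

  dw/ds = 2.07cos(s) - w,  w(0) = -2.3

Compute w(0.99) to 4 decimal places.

Euler: w_{n+1} = w_n + h·f(s_n, w_n).
s=0.000000, w=-2.300000: f=4.370000 → w ← -2.300000 + 0.33·4.370000 = -0.857900
s=0.330000, w=-0.857900: f=2.816208 → w ← -0.857900 + 0.33·2.816208 = 0.071449
s=0.660000, w=0.071449: f=1.563835 → w ← 0.071449 + 0.33·1.563835 = 0.587514
w(0.99) ≈ 0.5875

0.5875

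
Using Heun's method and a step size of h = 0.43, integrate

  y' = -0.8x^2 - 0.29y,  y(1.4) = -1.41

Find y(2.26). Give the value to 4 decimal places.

-3.2515

Heun: k1 = f(x_n, y_n); k2 = f(x_n + h, y_n + h·k1); y_{n+1} = y_n + (h/2)·(k1 + k2).
x=1.400000, y=-1.410000:
  k1 = f(1.400000, -1.410000) = -1.159100
  k2 = f(1.830000, -1.908413) = -2.125680
  y ← -1.410000 + (0.43/2)·(-1.159100 + (-2.125680)) = -2.116228
x=1.830000, y=-2.116228:
  k1 = f(1.830000, -2.116228) = -2.065414
  k2 = f(2.260000, -3.004356) = -3.214817
  y ← -2.116228 + (0.43/2)·(-2.065414 + (-3.214817)) = -3.251477
y(2.26) ≈ -3.2515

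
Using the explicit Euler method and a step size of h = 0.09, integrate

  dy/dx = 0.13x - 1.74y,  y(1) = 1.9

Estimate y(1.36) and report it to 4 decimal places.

Euler: y_{n+1} = y_n + h·f(x_n, y_n).
x=1.000000, y=1.900000: f=-3.176000 → y ← 1.900000 + 0.09·(-3.176000) = 1.614160
x=1.090000, y=1.614160: f=-2.666938 → y ← 1.614160 + 0.09·(-2.666938) = 1.374136
x=1.180000, y=1.374136: f=-2.237596 → y ← 1.374136 + 0.09·(-2.237596) = 1.172752
x=1.270000, y=1.172752: f=-1.875488 → y ← 1.172752 + 0.09·(-1.875488) = 1.003958
y(1.36) ≈ 1.0040

1.0040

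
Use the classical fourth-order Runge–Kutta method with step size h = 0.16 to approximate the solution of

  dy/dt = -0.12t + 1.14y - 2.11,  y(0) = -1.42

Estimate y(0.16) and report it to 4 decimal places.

RK4: k1 = f(t_n, y_n); k2 = f(t_n + h/2, y_n + (h/2)·k1); k3 = f(t_n + h/2, y_n + (h/2)·k2); k4 = f(t_n + h, y_n + h·k3); y_{n+1} = y_n + (h/6)·(k1 + 2k2 + 2k3 + k4).
t=0.000000, y=-1.420000:
  k1 = f(0.000000, -1.420000) = -3.728800
  k2 = f(0.080000, -1.718304) = -4.078467
  k3 = f(0.080000, -1.746277) = -4.110356
  k4 = f(0.160000, -2.077657) = -4.497729
  y ← -1.420000 + (0.16/6)·(k1 + 2k2 + 2k3 + k4) = -2.076111
y(0.16) ≈ -2.0761

-2.0761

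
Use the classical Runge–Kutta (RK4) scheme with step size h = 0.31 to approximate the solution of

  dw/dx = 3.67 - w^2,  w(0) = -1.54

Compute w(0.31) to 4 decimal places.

-0.9118

RK4: k1 = f(x_n, w_n); k2 = f(x_n + h/2, w_n + (h/2)·k1); k3 = f(x_n + h/2, w_n + (h/2)·k2); k4 = f(x_n + h, w_n + h·k3); w_{n+1} = w_n + (h/6)·(k1 + 2k2 + 2k3 + k4).
x=0.000000, w=-1.540000:
  k1 = f(0.000000, -1.540000) = 1.298400
  k2 = f(0.155000, -1.338748) = 1.877754
  k3 = f(0.155000, -1.248948) = 2.110128
  k4 = f(0.310000, -0.885860) = 2.885252
  w ← -1.540000 + (0.31/6)·(k1 + 2k2 + 2k3 + k4) = -0.911763
w(0.31) ≈ -0.9118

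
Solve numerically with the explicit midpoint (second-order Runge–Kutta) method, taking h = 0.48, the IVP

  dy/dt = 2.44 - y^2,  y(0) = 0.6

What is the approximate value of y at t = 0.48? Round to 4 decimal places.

1.1912

Midpoint: k1 = f(t_n, y_n); k2 = f(t_n + h/2, y_n + (h/2)·k1); y_{n+1} = y_n + h·k2.
t=0.000000, y=0.600000:
  k1 = f(0.000000, 0.600000) = 2.080000
  k2 = f(0.240000, 1.099200) = 1.231759
  y ← 0.600000 + 0.48·1.231759 = 1.191244
y(0.48) ≈ 1.1912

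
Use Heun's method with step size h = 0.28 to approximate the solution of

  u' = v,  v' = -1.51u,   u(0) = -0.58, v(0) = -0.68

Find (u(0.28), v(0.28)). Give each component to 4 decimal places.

Heun on (u,v): k1 = f(t_n, state_n); k2 = f(t_n + h, state_n + h·k1); state_{n+1} = state_n + (h/2)·(k1 + k2).
0.000000: (-0.580000, -0.680000)
  k1 = (-0.680000, 0.875800)
  predictor → (-0.770400, -0.434776)
  k2 = (-0.434776, 1.163304)
  → (-0.736069, -0.394525)
(u(0.28), v(0.28)) ≈ (-0.7361, -0.3945)

-0.7361, -0.3945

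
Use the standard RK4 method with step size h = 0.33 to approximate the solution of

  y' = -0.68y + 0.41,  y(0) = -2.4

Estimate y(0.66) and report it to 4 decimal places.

RK4: k1 = f(t_n, y_n); k2 = f(t_n + h/2, y_n + (h/2)·k1); k3 = f(t_n + h/2, y_n + (h/2)·k2); k4 = f(t_n + h, y_n + h·k3); y_{n+1} = y_n + (h/6)·(k1 + 2k2 + 2k3 + k4).
t=0.000000, y=-2.400000:
  k1 = f(0.000000, -2.400000) = 2.042000
  k2 = f(0.165000, -2.063070) = 1.812888
  k3 = f(0.165000, -2.100874) = 1.838594
  k4 = f(0.330000, -1.793264) = 1.629420
  y ← -2.400000 + (0.33/6)·(k1 + 2k2 + 2k3 + k4) = -1.796409
t=0.330000, y=-1.796409:
  k1 = f(0.330000, -1.796409) = 1.631558
  k2 = f(0.495000, -1.527202) = 1.448497
  k3 = f(0.495000, -1.557407) = 1.469037
  k4 = f(0.660000, -1.311627) = 1.301906
  y ← -1.796409 + (0.33/6)·(k1 + 2k2 + 2k3 + k4) = -1.314140
y(0.66) ≈ -1.3141

-1.3141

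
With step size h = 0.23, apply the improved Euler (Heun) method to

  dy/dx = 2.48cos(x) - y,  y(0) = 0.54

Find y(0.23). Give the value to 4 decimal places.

Heun: k1 = f(x_n, y_n); k2 = f(x_n + h, y_n + h·k1); y_{n+1} = y_n + (h/2)·(k1 + k2).
x=0.000000, y=0.540000:
  k1 = f(0.000000, 0.540000) = 1.940000
  k2 = f(0.230000, 0.986200) = 1.428493
  y ← 0.540000 + (0.23/2)·(1.940000 + 1.428493) = 0.927377
y(0.23) ≈ 0.9274

0.9274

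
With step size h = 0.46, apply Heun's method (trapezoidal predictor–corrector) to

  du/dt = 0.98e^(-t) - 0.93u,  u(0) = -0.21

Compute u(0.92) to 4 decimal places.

Heun: k1 = f(t_n, u_n); k2 = f(t_n + h, u_n + h·k1); u_{n+1} = u_n + (h/2)·(k1 + k2).
t=0.000000, u=-0.210000:
  k1 = f(0.000000, -0.210000) = 1.175300
  k2 = f(0.460000, 0.330638) = 0.311165
  u ← -0.210000 + (0.46/2)·(1.175300 + 0.311165) = 0.131887
t=0.460000, u=0.131887:
  k1 = f(0.460000, 0.131887) = 0.496003
  k2 = f(0.920000, 0.360048) = 0.055704
  u ← 0.131887 + (0.46/2)·(0.496003 + 0.055704) = 0.258779
u(0.92) ≈ 0.2588

0.2588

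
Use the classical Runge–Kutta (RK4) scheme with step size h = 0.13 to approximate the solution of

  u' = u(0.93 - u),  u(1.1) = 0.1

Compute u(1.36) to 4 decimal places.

0.1237

RK4: k1 = f(x_n, u_n); k2 = f(x_n + h/2, u_n + (h/2)·k1); k3 = f(x_n + h/2, u_n + (h/2)·k2); k4 = f(x_n + h, u_n + h·k3); u_{n+1} = u_n + (h/6)·(k1 + 2k2 + 2k3 + k4).
x=1.100000, u=0.100000:
  k1 = f(1.100000, 0.100000) = 0.083000
  k2 = f(1.165000, 0.105395) = 0.086909
  k3 = f(1.165000, 0.105649) = 0.087092
  k4 = f(1.230000, 0.111322) = 0.091137
  u ← 0.100000 + (0.13/6)·(k1 + 2k2 + 2k3 + k4) = 0.111313
x=1.230000, u=0.111313:
  k1 = f(1.230000, 0.111313) = 0.091131
  k2 = f(1.295000, 0.117236) = 0.095286
  k3 = f(1.295000, 0.117507) = 0.095473
  k4 = f(1.360000, 0.123725) = 0.099756
  u ← 0.111313 + (0.13/6)·(k1 + 2k2 + 2k3 + k4) = 0.123715
u(1.36) ≈ 0.1237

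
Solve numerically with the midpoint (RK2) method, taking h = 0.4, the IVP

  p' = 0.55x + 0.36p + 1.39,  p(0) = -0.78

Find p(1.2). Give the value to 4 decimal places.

1.3295

Midpoint: k1 = f(x_n, p_n); k2 = f(x_n + h/2, p_n + (h/2)·k1); p_{n+1} = p_n + h·k2.
x=0.000000, p=-0.780000:
  k1 = f(0.000000, -0.780000) = 1.109200
  k2 = f(0.200000, -0.558160) = 1.299062
  p ← -0.780000 + 0.4·1.299062 = -0.260375
x=0.400000, p=-0.260375:
  k1 = f(0.400000, -0.260375) = 1.516265
  k2 = f(0.600000, 0.042878) = 1.735436
  p ← -0.260375 + 0.4·1.735436 = 0.433799
x=0.800000, p=0.433799:
  k1 = f(0.800000, 0.433799) = 1.986168
  k2 = f(1.000000, 0.831033) = 2.239172
  p ← 0.433799 + 0.4·2.239172 = 1.329468
p(1.2) ≈ 1.3295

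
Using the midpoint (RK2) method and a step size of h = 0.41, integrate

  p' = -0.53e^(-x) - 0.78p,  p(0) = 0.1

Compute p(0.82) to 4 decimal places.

Midpoint: k1 = f(x_n, p_n); k2 = f(x_n + h/2, p_n + (h/2)·k1); p_{n+1} = p_n + h·k2.
x=0.000000, p=0.100000:
  k1 = f(0.000000, 0.100000) = -0.608000
  k2 = f(0.205000, -0.024640) = -0.412544
  p ← 0.100000 + 0.41·(-0.412544) = -0.069143
x=0.410000, p=-0.069143:
  k1 = f(0.410000, -0.069143) = -0.297803
  k2 = f(0.615000, -0.130193) = -0.184989
  p ← -0.069143 + 0.41·(-0.184989) = -0.144989
p(0.82) ≈ -0.1450

-0.1450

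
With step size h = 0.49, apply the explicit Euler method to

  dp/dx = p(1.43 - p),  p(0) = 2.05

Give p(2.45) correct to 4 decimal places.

1.4300

Euler: p_{n+1} = p_n + h·f(x_n, p_n).
x=0.000000, p=2.050000: f=-1.271000 → p ← 2.050000 + 0.49·(-1.271000) = 1.427210
x=0.490000, p=1.427210: f=0.003982 → p ← 1.427210 + 0.49·0.003982 = 1.429161
x=0.980000, p=1.429161: f=0.001199 → p ← 1.429161 + 0.49·0.001199 = 1.429749
x=1.470000, p=1.429749: f=0.000359 → p ← 1.429749 + 0.49·0.000359 = 1.429925
x=1.960000, p=1.429925: f=0.000108 → p ← 1.429925 + 0.49·0.000108 = 1.429977
p(2.45) ≈ 1.4300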